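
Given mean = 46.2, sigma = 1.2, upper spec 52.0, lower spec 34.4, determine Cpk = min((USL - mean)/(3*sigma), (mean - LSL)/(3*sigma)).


Cpu = (52.0 - 46.2) / (3 * 1.2) = 1.61
Cpl = (46.2 - 34.4) / (3 * 1.2) = 3.28
Cpk = min(1.61, 3.28) = 1.61

1.61


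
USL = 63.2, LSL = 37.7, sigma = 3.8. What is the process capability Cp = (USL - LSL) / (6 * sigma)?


Cp = (63.2 - 37.7) / (6 * 3.8)

1.12


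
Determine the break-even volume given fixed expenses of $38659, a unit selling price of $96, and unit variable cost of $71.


Formula: BEQ = Fixed Costs / (Price - Variable Cost)
Contribution margin = $96 - $71 = $25/unit
BEQ = ceil($38659 / $25/unit) = ceil(1546.36) = 1547 units

1547 units


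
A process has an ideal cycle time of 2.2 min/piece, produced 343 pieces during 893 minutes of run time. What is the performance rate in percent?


Formula: Performance = (Ideal CT * Total Count) / Run Time * 100
Ideal output time = 2.2 * 343 = 754.6 min
Performance = 754.6 / 893 * 100 = 84.5%

84.5%


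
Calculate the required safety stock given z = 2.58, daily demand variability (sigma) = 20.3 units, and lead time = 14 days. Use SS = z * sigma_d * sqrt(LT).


Formula: SS = z * sigma_d * sqrt(LT)
sqrt(LT) = sqrt(14) = 3.7417
SS = 2.58 * 20.3 * 3.7417
SS = 196.0 units

196.0 units


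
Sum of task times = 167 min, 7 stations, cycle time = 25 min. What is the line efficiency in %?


Formula: Efficiency = Sum of Task Times / (N_stations * CT) * 100
Total station capacity = 7 stations * 25 min = 175 min
Efficiency = 167 / 175 * 100 = 95.4%

95.4%


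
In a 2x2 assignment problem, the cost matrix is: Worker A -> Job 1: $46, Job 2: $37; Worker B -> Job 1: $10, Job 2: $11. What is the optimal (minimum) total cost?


Option 1: A->1 + B->2 = $46 + $11 = $57
Option 2: A->2 + B->1 = $37 + $10 = $47
Min cost = min($57, $47) = $47

$47


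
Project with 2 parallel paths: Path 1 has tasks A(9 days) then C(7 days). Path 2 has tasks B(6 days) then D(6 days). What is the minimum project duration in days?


Path 1 = 9 + 7 = 16 days
Path 2 = 6 + 6 = 12 days
Duration = max(16, 12) = 16 days

16 days


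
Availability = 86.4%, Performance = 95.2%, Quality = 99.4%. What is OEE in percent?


Formula: OEE = Availability * Performance * Quality / 10000
A * P = 86.4% * 95.2% / 100 = 82.25%
OEE = 82.25% * 99.4% / 100 = 81.8%

81.8%


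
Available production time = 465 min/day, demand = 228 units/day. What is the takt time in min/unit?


Formula: Takt Time = Available Production Time / Customer Demand
Takt = 465 min/day / 228 units/day
Takt = 2.04 min/unit

2.04 min/unit


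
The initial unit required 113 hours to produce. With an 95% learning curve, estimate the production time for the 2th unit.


Formula: T_n = T_1 * (learning_rate)^(log2(n)) where learning_rate = rate/100
Doublings = log2(2) = 1
T_n = 113 * 0.95^1
T_n = 113 * 0.95 = 107.4 hours

107.4 hours


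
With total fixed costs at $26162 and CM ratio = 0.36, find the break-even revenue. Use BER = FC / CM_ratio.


Formula: BER = Fixed Costs / Contribution Margin Ratio
BER = $26162 / 0.36
BER = $72672.22 (to the nearest cent)

$72672.22


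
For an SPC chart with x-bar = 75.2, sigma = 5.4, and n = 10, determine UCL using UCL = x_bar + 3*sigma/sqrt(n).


UCL = 75.2 + 3 * 5.4 / sqrt(10)

80.32


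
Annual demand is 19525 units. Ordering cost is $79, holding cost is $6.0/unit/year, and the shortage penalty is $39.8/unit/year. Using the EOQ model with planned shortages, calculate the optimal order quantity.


Formula: EOQ* = sqrt(2DS/H) * sqrt((H+P)/P)
Base EOQ = sqrt(2*19525*79/6.0) = 717.05 units
Correction = sqrt((6.0+39.8)/39.8) = 1.07273
EOQ* = 717.05 * 1.07273 = 769.2 units

769.2 units


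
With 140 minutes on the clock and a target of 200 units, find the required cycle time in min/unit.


Formula: CT = Available Time / Number of Units
CT = 140 min / 200 units
CT = 0.7 min/unit

0.7 min/unit


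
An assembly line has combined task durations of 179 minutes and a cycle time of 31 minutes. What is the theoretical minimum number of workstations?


Formula: N_min = ceil(Sum of Task Times / Cycle Time)
N_min = ceil(179 min / 31 min) = ceil(5.7742)
N_min = 6 stations

6


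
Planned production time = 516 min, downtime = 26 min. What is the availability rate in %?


Formula: Availability = (Planned Time - Downtime) / Planned Time * 100
Uptime = 516 - 26 = 490 min
Availability = 490 / 516 * 100 = 95.0%

95.0%


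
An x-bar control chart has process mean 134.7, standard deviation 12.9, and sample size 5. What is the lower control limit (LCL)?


LCL = 134.7 - 3 * 12.9 / sqrt(5)

117.39


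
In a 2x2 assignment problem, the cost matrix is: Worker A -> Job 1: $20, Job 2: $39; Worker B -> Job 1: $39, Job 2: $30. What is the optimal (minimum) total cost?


Option 1: A->1 + B->2 = $20 + $30 = $50
Option 2: A->2 + B->1 = $39 + $39 = $78
Min cost = min($50, $78) = $50

$50


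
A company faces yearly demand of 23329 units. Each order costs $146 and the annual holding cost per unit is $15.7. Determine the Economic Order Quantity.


Formula: EOQ = sqrt(2 * D * S / H)
Numerator: 2 * 23329 * 146 = 6812068
2DS/H = 6812068 / 15.7 = 433889.7
EOQ = sqrt(433889.7) = 658.7 units

658.7 units


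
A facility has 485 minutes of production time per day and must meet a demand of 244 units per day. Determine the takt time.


Formula: Takt Time = Available Production Time / Customer Demand
Takt = 485 min/day / 244 units/day
Takt = 1.99 min/unit

1.99 min/unit


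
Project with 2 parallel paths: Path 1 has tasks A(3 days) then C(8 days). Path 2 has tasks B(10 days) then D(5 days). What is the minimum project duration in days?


Path 1 = 3 + 8 = 11 days
Path 2 = 10 + 5 = 15 days
Duration = max(11, 15) = 15 days

15 days


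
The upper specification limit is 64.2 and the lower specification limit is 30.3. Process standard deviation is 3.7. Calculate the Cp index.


Cp = (64.2 - 30.3) / (6 * 3.7)

1.53


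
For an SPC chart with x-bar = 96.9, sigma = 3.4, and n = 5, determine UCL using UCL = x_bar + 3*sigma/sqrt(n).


UCL = 96.9 + 3 * 3.4 / sqrt(5)

101.46


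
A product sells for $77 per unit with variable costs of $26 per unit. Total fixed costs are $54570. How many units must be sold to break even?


Formula: BEQ = Fixed Costs / (Price - Variable Cost)
Contribution margin = $77 - $26 = $51/unit
BEQ = ceil($54570 / $51/unit) = ceil(1070.0) = 1070 units

1070 units


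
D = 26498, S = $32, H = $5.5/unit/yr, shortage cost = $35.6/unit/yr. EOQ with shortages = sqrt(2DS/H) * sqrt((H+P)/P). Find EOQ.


Formula: EOQ* = sqrt(2DS/H) * sqrt((H+P)/P)
Base EOQ = sqrt(2*26498*32/5.5) = 555.28 units
Correction = sqrt((5.5+35.6)/35.6) = 1.07447
EOQ* = 555.28 * 1.07447 = 596.6 units

596.6 units


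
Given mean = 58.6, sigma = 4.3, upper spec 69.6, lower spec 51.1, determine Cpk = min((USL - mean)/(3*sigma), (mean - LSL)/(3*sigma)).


Cpu = (69.6 - 58.6) / (3 * 4.3) = 0.85
Cpl = (58.6 - 51.1) / (3 * 4.3) = 0.58
Cpk = min(0.85, 0.58) = 0.58

0.58


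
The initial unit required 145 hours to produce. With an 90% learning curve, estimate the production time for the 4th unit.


Formula: T_n = T_1 * (learning_rate)^(log2(n)) where learning_rate = rate/100
Doublings = log2(4) = 2
T_n = 145 * 0.9^2
T_n = 145 * 0.81 = 117.5 hours

117.5 hours


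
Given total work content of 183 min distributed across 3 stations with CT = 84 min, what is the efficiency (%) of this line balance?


Formula: Efficiency = Sum of Task Times / (N_stations * CT) * 100
Total station capacity = 3 stations * 84 min = 252 min
Efficiency = 183 / 252 * 100 = 72.6%

72.6%


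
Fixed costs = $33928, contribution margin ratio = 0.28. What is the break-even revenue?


Formula: BER = Fixed Costs / Contribution Margin Ratio
BER = $33928 / 0.28
BER = $121171.43 (to the nearest cent)

$121171.43


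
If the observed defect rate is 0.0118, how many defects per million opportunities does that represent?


DPMO = defect_rate * 1000000 = 0.0118 * 1000000

11800


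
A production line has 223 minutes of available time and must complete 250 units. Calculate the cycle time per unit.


Formula: CT = Available Time / Number of Units
CT = 223 min / 250 units
CT = 0.89 min/unit

0.89 min/unit


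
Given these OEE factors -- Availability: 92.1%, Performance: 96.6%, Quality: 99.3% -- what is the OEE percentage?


Formula: OEE = Availability * Performance * Quality / 10000
A * P = 92.1% * 96.6% / 100 = 88.97%
OEE = 88.97% * 99.3% / 100 = 88.3%

88.3%


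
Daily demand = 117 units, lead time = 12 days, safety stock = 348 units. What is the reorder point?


Formula: ROP = (Daily Demand * Lead Time) + Safety Stock
Demand during lead time = 117 * 12 = 1404 units
ROP = 1404 + 348 = 1752 units

1752 units


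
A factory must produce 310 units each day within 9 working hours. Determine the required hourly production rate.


Formula: Production Rate = Daily Demand / Available Hours
Rate = 310 units/day / 9 hours/day
Rate = 34.4 units/hour

34.4 units/hour


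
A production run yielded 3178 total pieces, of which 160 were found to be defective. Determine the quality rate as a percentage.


Formula: Quality Rate = Good Pieces / Total Pieces * 100
Good pieces = 3178 - 160 = 3018
QR = 3018 / 3178 * 100 = 95.0%

95.0%


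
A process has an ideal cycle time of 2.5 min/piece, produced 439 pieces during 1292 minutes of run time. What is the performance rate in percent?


Formula: Performance = (Ideal CT * Total Count) / Run Time * 100
Ideal output time = 2.5 * 439 = 1097.5 min
Performance = 1097.5 / 1292 * 100 = 84.9%

84.9%


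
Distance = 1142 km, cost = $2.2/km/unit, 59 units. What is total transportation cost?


TC = dist * cost * units = 1142 * 2.2 * 59 = $148231.60

$148231.60


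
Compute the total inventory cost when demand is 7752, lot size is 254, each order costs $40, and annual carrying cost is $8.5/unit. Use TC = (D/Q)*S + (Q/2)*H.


TC = 7752/254 * 40 + 254/2 * 8.5

$2300.29


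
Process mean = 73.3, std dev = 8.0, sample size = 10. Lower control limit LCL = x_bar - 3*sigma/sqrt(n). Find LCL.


LCL = 73.3 - 3 * 8.0 / sqrt(10)

65.71


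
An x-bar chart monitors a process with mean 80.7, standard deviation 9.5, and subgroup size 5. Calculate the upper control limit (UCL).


UCL = 80.7 + 3 * 9.5 / sqrt(5)

93.45


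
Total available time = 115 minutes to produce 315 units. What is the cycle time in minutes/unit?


Formula: CT = Available Time / Number of Units
CT = 115 min / 315 units
CT = 0.37 min/unit

0.37 min/unit


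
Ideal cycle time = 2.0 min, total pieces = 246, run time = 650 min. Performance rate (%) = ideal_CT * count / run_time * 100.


Formula: Performance = (Ideal CT * Total Count) / Run Time * 100
Ideal output time = 2.0 * 246 = 492.0 min
Performance = 492.0 / 650 * 100 = 75.7%

75.7%


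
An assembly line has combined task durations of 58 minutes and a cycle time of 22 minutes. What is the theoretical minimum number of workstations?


Formula: N_min = ceil(Sum of Task Times / Cycle Time)
N_min = ceil(58 min / 22 min) = ceil(2.6364)
N_min = 3 stations

3


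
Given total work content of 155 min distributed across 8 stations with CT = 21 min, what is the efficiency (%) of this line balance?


Formula: Efficiency = Sum of Task Times / (N_stations * CT) * 100
Total station capacity = 8 stations * 21 min = 168 min
Efficiency = 155 / 168 * 100 = 92.3%

92.3%


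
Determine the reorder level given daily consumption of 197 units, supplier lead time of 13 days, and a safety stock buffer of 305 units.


Formula: ROP = (Daily Demand * Lead Time) + Safety Stock
Demand during lead time = 197 * 13 = 2561 units
ROP = 2561 + 305 = 2866 units

2866 units


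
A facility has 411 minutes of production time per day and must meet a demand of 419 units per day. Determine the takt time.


Formula: Takt Time = Available Production Time / Customer Demand
Takt = 411 min/day / 419 units/day
Takt = 0.98 min/unit

0.98 min/unit


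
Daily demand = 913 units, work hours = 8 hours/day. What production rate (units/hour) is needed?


Formula: Production Rate = Daily Demand / Available Hours
Rate = 913 units/day / 8 hours/day
Rate = 114.1 units/hour

114.1 units/hour


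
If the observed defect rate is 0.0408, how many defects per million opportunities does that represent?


DPMO = defect_rate * 1000000 = 0.0408 * 1000000

40800


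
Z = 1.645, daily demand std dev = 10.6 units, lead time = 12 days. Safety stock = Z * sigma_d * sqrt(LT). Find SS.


Formula: SS = z * sigma_d * sqrt(LT)
sqrt(LT) = sqrt(12) = 3.4641
SS = 1.645 * 10.6 * 3.4641
SS = 60.4 units

60.4 units


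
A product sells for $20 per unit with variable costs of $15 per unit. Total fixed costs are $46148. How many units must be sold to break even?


Formula: BEQ = Fixed Costs / (Price - Variable Cost)
Contribution margin = $20 - $15 = $5/unit
BEQ = ceil($46148 / $5/unit) = ceil(9229.6) = 9230 units

9230 units


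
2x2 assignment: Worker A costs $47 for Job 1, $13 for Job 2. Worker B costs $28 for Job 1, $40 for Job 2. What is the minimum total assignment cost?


Option 1: A->1 + B->2 = $47 + $40 = $87
Option 2: A->2 + B->1 = $13 + $28 = $41
Min cost = min($87, $41) = $41

$41


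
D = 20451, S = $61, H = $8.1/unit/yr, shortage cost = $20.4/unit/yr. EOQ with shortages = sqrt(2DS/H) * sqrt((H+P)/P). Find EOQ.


Formula: EOQ* = sqrt(2DS/H) * sqrt((H+P)/P)
Base EOQ = sqrt(2*20451*61/8.1) = 555.0 units
Correction = sqrt((8.1+20.4)/20.4) = 1.18197
EOQ* = 555.0 * 1.18197 = 656.0 units

656.0 units


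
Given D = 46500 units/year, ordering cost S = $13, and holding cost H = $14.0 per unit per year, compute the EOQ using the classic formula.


Formula: EOQ = sqrt(2 * D * S / H)
Numerator: 2 * 46500 * 13 = 1209000
2DS/H = 1209000 / 14.0 = 86357.1
EOQ = sqrt(86357.1) = 293.9 units

293.9 units


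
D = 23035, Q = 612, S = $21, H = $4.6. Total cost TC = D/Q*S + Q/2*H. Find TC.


TC = 23035/612 * 21 + 612/2 * 4.6

$2198.02


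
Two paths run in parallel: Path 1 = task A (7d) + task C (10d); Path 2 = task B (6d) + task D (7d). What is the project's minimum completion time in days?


Path 1 = 7 + 10 = 17 days
Path 2 = 6 + 7 = 13 days
Duration = max(17, 13) = 17 days

17 days


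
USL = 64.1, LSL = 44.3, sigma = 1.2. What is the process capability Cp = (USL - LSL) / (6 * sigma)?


Cp = (64.1 - 44.3) / (6 * 1.2)

2.75


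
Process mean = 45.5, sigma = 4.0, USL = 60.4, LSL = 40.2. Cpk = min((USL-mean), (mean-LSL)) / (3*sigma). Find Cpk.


Cpu = (60.4 - 45.5) / (3 * 4.0) = 1.24
Cpl = (45.5 - 40.2) / (3 * 4.0) = 0.44
Cpk = min(1.24, 0.44) = 0.44

0.44


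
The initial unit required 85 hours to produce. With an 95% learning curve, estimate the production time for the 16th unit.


Formula: T_n = T_1 * (learning_rate)^(log2(n)) where learning_rate = rate/100
Doublings = log2(16) = 4
T_n = 85 * 0.95^4
T_n = 85 * 0.8145 = 69.2 hours

69.2 hours


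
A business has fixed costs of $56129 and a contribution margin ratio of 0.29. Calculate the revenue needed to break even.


Formula: BER = Fixed Costs / Contribution Margin Ratio
BER = $56129 / 0.29
BER = $193548.28 (to the nearest cent)

$193548.28


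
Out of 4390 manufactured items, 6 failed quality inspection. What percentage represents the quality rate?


Formula: Quality Rate = Good Pieces / Total Pieces * 100
Good pieces = 4390 - 6 = 4384
QR = 4384 / 4390 * 100 = 99.9%

99.9%


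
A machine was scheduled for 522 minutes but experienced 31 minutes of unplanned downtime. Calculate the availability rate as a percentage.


Formula: Availability = (Planned Time - Downtime) / Planned Time * 100
Uptime = 522 - 31 = 491 min
Availability = 491 / 522 * 100 = 94.1%

94.1%


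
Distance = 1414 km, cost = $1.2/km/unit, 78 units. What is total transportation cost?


TC = dist * cost * units = 1414 * 1.2 * 78 = $132350.40

$132350.40


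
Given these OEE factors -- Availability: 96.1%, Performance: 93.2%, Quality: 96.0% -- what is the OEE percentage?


Formula: OEE = Availability * Performance * Quality / 10000
A * P = 96.1% * 93.2% / 100 = 89.57%
OEE = 89.57% * 96.0% / 100 = 86.0%

86.0%


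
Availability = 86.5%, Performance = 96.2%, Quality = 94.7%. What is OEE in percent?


Formula: OEE = Availability * Performance * Quality / 10000
A * P = 86.5% * 96.2% / 100 = 83.21%
OEE = 83.21% * 94.7% / 100 = 78.8%

78.8%


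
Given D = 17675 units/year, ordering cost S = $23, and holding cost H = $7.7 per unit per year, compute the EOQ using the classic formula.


Formula: EOQ = sqrt(2 * D * S / H)
Numerator: 2 * 17675 * 23 = 813050
2DS/H = 813050 / 7.7 = 105590.9
EOQ = sqrt(105590.9) = 324.9 units

324.9 units


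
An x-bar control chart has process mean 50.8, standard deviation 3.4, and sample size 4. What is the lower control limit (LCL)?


LCL = 50.8 - 3 * 3.4 / sqrt(4)

45.7


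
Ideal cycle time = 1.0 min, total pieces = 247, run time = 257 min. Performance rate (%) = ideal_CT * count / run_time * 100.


Formula: Performance = (Ideal CT * Total Count) / Run Time * 100
Ideal output time = 1.0 * 247 = 247.0 min
Performance = 247.0 / 257 * 100 = 96.1%

96.1%


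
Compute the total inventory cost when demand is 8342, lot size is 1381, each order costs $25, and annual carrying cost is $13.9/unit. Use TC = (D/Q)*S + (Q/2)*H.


TC = 8342/1381 * 25 + 1381/2 * 13.9

$9748.96


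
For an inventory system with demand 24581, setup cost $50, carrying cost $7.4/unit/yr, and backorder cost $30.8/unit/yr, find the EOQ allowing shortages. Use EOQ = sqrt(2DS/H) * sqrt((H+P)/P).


Formula: EOQ* = sqrt(2DS/H) * sqrt((H+P)/P)
Base EOQ = sqrt(2*24581*50/7.4) = 576.35 units
Correction = sqrt((7.4+30.8)/30.8) = 1.11367
EOQ* = 576.35 * 1.11367 = 641.9 units

641.9 units


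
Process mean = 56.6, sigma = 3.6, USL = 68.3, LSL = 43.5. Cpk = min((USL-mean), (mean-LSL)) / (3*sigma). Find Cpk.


Cpu = (68.3 - 56.6) / (3 * 3.6) = 1.08
Cpl = (56.6 - 43.5) / (3 * 3.6) = 1.21
Cpk = min(1.08, 1.21) = 1.08

1.08


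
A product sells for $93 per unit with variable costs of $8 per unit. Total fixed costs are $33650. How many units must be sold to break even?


Formula: BEQ = Fixed Costs / (Price - Variable Cost)
Contribution margin = $93 - $8 = $85/unit
BEQ = ceil($33650 / $85/unit) = ceil(395.88) = 396 units

396 units


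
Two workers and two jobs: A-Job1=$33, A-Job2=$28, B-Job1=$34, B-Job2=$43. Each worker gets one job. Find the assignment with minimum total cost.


Option 1: A->1 + B->2 = $33 + $43 = $76
Option 2: A->2 + B->1 = $28 + $34 = $62
Min cost = min($76, $62) = $62

$62


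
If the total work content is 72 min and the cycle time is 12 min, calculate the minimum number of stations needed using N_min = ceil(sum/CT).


Formula: N_min = ceil(Sum of Task Times / Cycle Time)
N_min = ceil(72 min / 12 min) = ceil(6.0)
N_min = 6 stations

6


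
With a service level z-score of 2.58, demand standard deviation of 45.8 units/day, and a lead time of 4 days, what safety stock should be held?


Formula: SS = z * sigma_d * sqrt(LT)
sqrt(LT) = sqrt(4) = 2.0
SS = 2.58 * 45.8 * 2.0
SS = 236.3 units

236.3 units


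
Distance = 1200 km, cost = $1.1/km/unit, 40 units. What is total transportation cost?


TC = dist * cost * units = 1200 * 1.1 * 40 = $52800.00

$52800.00


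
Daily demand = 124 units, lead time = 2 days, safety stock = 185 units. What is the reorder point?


Formula: ROP = (Daily Demand * Lead Time) + Safety Stock
Demand during lead time = 124 * 2 = 248 units
ROP = 248 + 185 = 433 units

433 units


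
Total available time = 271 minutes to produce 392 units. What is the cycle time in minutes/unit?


Formula: CT = Available Time / Number of Units
CT = 271 min / 392 units
CT = 0.69 min/unit

0.69 min/unit


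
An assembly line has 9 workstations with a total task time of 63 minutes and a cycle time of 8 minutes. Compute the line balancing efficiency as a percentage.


Formula: Efficiency = Sum of Task Times / (N_stations * CT) * 100
Total station capacity = 9 stations * 8 min = 72 min
Efficiency = 63 / 72 * 100 = 87.5%

87.5%


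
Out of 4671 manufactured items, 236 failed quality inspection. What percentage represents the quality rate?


Formula: Quality Rate = Good Pieces / Total Pieces * 100
Good pieces = 4671 - 236 = 4435
QR = 4435 / 4671 * 100 = 94.9%

94.9%


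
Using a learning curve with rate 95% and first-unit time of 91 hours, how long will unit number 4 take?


Formula: T_n = T_1 * (learning_rate)^(log2(n)) where learning_rate = rate/100
Doublings = log2(4) = 2
T_n = 91 * 0.95^2
T_n = 91 * 0.9025 = 82.1 hours

82.1 hours


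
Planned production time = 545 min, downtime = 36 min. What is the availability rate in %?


Formula: Availability = (Planned Time - Downtime) / Planned Time * 100
Uptime = 545 - 36 = 509 min
Availability = 509 / 545 * 100 = 93.4%

93.4%


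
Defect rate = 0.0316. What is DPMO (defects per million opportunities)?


DPMO = defect_rate * 1000000 = 0.0316 * 1000000

31600


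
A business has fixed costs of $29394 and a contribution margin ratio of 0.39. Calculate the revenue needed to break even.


Formula: BER = Fixed Costs / Contribution Margin Ratio
BER = $29394 / 0.39
BER = $75369.23 (to the nearest cent)

$75369.23


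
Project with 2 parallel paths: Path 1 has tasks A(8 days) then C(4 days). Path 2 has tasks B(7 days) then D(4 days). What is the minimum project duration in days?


Path 1 = 8 + 4 = 12 days
Path 2 = 7 + 4 = 11 days
Duration = max(12, 11) = 12 days

12 days


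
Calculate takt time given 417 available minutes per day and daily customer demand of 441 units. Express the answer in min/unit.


Formula: Takt Time = Available Production Time / Customer Demand
Takt = 417 min/day / 441 units/day
Takt = 0.95 min/unit

0.95 min/unit


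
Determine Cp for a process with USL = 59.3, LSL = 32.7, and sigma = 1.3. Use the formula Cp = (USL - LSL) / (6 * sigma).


Cp = (59.3 - 32.7) / (6 * 1.3)

3.41


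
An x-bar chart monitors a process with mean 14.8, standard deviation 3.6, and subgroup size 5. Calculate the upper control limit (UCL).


UCL = 14.8 + 3 * 3.6 / sqrt(5)

19.63


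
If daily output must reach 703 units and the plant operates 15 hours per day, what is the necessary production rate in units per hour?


Formula: Production Rate = Daily Demand / Available Hours
Rate = 703 units/day / 15 hours/day
Rate = 46.9 units/hour

46.9 units/hour


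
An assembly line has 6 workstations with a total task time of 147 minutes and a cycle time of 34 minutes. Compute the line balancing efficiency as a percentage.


Formula: Efficiency = Sum of Task Times / (N_stations * CT) * 100
Total station capacity = 6 stations * 34 min = 204 min
Efficiency = 147 / 204 * 100 = 72.1%

72.1%


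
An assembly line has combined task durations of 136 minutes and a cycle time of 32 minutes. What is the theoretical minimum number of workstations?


Formula: N_min = ceil(Sum of Task Times / Cycle Time)
N_min = ceil(136 min / 32 min) = ceil(4.25)
N_min = 5 stations

5


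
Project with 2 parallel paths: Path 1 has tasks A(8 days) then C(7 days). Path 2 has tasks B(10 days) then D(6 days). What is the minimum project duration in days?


Path 1 = 8 + 7 = 15 days
Path 2 = 10 + 6 = 16 days
Duration = max(15, 16) = 16 days

16 days


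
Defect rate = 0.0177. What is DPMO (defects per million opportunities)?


DPMO = defect_rate * 1000000 = 0.0177 * 1000000

17700


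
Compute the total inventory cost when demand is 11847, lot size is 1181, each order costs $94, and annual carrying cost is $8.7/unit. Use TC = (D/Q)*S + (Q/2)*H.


TC = 11847/1181 * 94 + 1181/2 * 8.7

$6080.29


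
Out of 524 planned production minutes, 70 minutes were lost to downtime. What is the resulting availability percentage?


Formula: Availability = (Planned Time - Downtime) / Planned Time * 100
Uptime = 524 - 70 = 454 min
Availability = 454 / 524 * 100 = 86.6%

86.6%


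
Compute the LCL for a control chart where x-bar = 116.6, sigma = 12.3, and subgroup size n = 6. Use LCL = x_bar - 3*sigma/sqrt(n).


LCL = 116.6 - 3 * 12.3 / sqrt(6)

101.54


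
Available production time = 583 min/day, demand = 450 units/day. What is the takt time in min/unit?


Formula: Takt Time = Available Production Time / Customer Demand
Takt = 583 min/day / 450 units/day
Takt = 1.3 min/unit

1.3 min/unit


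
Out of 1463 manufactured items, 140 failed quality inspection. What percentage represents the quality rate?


Formula: Quality Rate = Good Pieces / Total Pieces * 100
Good pieces = 1463 - 140 = 1323
QR = 1323 / 1463 * 100 = 90.4%

90.4%


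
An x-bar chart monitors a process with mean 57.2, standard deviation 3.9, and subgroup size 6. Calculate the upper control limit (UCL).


UCL = 57.2 + 3 * 3.9 / sqrt(6)

61.98


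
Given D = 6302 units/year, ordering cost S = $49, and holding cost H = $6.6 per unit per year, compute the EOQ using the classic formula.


Formula: EOQ = sqrt(2 * D * S / H)
Numerator: 2 * 6302 * 49 = 617596
2DS/H = 617596 / 6.6 = 93575.2
EOQ = sqrt(93575.2) = 305.9 units

305.9 units


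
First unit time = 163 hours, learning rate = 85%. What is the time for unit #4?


Formula: T_n = T_1 * (learning_rate)^(log2(n)) where learning_rate = rate/100
Doublings = log2(4) = 2
T_n = 163 * 0.85^2
T_n = 163 * 0.7225 = 117.8 hours

117.8 hours


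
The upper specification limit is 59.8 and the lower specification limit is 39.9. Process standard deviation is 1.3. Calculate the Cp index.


Cp = (59.8 - 39.9) / (6 * 1.3)

2.55


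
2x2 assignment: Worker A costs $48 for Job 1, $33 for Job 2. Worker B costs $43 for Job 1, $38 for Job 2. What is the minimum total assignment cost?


Option 1: A->1 + B->2 = $48 + $38 = $86
Option 2: A->2 + B->1 = $33 + $43 = $76
Min cost = min($86, $76) = $76

$76


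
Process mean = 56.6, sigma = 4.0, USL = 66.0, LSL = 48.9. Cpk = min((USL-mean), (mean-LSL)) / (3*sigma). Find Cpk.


Cpu = (66.0 - 56.6) / (3 * 4.0) = 0.78
Cpl = (56.6 - 48.9) / (3 * 4.0) = 0.64
Cpk = min(0.78, 0.64) = 0.64

0.64


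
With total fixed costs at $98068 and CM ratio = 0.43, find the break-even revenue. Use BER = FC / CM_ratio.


Formula: BER = Fixed Costs / Contribution Margin Ratio
BER = $98068 / 0.43
BER = $228065.12 (to the nearest cent)

$228065.12


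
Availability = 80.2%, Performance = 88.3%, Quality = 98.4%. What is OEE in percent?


Formula: OEE = Availability * Performance * Quality / 10000
A * P = 80.2% * 88.3% / 100 = 70.82%
OEE = 70.82% * 98.4% / 100 = 69.7%

69.7%


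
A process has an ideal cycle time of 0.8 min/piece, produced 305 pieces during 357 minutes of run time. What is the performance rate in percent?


Formula: Performance = (Ideal CT * Total Count) / Run Time * 100
Ideal output time = 0.8 * 305 = 244.0 min
Performance = 244.0 / 357 * 100 = 68.3%

68.3%


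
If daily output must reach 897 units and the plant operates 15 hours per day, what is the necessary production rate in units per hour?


Formula: Production Rate = Daily Demand / Available Hours
Rate = 897 units/day / 15 hours/day
Rate = 59.8 units/hour

59.8 units/hour


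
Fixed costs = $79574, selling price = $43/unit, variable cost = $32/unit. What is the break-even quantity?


Formula: BEQ = Fixed Costs / (Price - Variable Cost)
Contribution margin = $43 - $32 = $11/unit
BEQ = ceil($79574 / $11/unit) = ceil(7234.0) = 7234 units

7234 units


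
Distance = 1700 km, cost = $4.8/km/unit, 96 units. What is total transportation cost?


TC = dist * cost * units = 1700 * 4.8 * 96 = $783360.00

$783360.00


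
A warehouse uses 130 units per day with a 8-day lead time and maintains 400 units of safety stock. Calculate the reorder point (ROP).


Formula: ROP = (Daily Demand * Lead Time) + Safety Stock
Demand during lead time = 130 * 8 = 1040 units
ROP = 1040 + 400 = 1440 units

1440 units


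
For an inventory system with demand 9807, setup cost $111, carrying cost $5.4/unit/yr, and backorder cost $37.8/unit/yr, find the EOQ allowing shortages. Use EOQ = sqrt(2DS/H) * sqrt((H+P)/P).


Formula: EOQ* = sqrt(2DS/H) * sqrt((H+P)/P)
Base EOQ = sqrt(2*9807*111/5.4) = 634.96 units
Correction = sqrt((5.4+37.8)/37.8) = 1.06904
EOQ* = 634.96 * 1.06904 = 678.8 units

678.8 units


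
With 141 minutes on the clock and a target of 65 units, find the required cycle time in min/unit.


Formula: CT = Available Time / Number of Units
CT = 141 min / 65 units
CT = 2.17 min/unit

2.17 min/unit


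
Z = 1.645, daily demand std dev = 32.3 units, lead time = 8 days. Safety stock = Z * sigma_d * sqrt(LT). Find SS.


Formula: SS = z * sigma_d * sqrt(LT)
sqrt(LT) = sqrt(8) = 2.8284
SS = 1.645 * 32.3 * 2.8284
SS = 150.3 units

150.3 units


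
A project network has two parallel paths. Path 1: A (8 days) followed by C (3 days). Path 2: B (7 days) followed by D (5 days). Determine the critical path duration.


Path 1 = 8 + 3 = 11 days
Path 2 = 7 + 5 = 12 days
Duration = max(11, 12) = 12 days

12 days


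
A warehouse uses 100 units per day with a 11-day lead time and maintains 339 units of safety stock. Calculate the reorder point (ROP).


Formula: ROP = (Daily Demand * Lead Time) + Safety Stock
Demand during lead time = 100 * 11 = 1100 units
ROP = 1100 + 339 = 1439 units

1439 units


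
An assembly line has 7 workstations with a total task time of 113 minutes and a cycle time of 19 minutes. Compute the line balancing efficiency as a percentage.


Formula: Efficiency = Sum of Task Times / (N_stations * CT) * 100
Total station capacity = 7 stations * 19 min = 133 min
Efficiency = 113 / 133 * 100 = 85.0%

85.0%


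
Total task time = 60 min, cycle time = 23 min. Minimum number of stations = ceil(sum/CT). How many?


Formula: N_min = ceil(Sum of Task Times / Cycle Time)
N_min = ceil(60 min / 23 min) = ceil(2.6087)
N_min = 3 stations

3


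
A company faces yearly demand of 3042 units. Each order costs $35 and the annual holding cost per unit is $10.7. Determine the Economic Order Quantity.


Formula: EOQ = sqrt(2 * D * S / H)
Numerator: 2 * 3042 * 35 = 212940
2DS/H = 212940 / 10.7 = 19900.9
EOQ = sqrt(19900.9) = 141.1 units

141.1 units


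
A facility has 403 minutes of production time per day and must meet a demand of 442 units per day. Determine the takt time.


Formula: Takt Time = Available Production Time / Customer Demand
Takt = 403 min/day / 442 units/day
Takt = 0.91 min/unit

0.91 min/unit


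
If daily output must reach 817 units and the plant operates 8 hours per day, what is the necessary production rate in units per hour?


Formula: Production Rate = Daily Demand / Available Hours
Rate = 817 units/day / 8 hours/day
Rate = 102.1 units/hour

102.1 units/hour


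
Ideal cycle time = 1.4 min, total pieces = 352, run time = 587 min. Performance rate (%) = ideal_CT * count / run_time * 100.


Formula: Performance = (Ideal CT * Total Count) / Run Time * 100
Ideal output time = 1.4 * 352 = 492.8 min
Performance = 492.8 / 587 * 100 = 84.0%

84.0%


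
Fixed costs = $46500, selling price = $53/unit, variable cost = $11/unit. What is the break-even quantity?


Formula: BEQ = Fixed Costs / (Price - Variable Cost)
Contribution margin = $53 - $11 = $42/unit
BEQ = ceil($46500 / $42/unit) = ceil(1107.14) = 1108 units

1108 units


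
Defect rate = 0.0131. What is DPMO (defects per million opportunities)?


DPMO = defect_rate * 1000000 = 0.0131 * 1000000

13100


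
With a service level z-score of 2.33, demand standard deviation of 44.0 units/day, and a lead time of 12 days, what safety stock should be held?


Formula: SS = z * sigma_d * sqrt(LT)
sqrt(LT) = sqrt(12) = 3.4641
SS = 2.33 * 44.0 * 3.4641
SS = 355.1 units

355.1 units


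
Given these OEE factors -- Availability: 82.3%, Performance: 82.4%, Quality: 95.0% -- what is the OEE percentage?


Formula: OEE = Availability * Performance * Quality / 10000
A * P = 82.3% * 82.4% / 100 = 67.82%
OEE = 67.82% * 95.0% / 100 = 64.4%

64.4%


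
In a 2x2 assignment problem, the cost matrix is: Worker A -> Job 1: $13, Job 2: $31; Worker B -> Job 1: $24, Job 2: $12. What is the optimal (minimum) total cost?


Option 1: A->1 + B->2 = $13 + $12 = $25
Option 2: A->2 + B->1 = $31 + $24 = $55
Min cost = min($25, $55) = $25

$25


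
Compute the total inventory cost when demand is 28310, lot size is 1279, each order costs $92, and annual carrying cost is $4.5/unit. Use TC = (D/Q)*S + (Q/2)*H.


TC = 28310/1279 * 92 + 1279/2 * 4.5

$4914.12


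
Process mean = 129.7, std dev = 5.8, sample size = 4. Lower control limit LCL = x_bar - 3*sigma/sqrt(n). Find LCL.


LCL = 129.7 - 3 * 5.8 / sqrt(4)

121.0


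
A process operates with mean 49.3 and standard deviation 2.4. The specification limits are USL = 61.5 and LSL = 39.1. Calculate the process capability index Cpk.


Cpu = (61.5 - 49.3) / (3 * 2.4) = 1.69
Cpl = (49.3 - 39.1) / (3 * 2.4) = 1.42
Cpk = min(1.69, 1.42) = 1.42

1.42


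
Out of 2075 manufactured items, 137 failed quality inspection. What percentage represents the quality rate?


Formula: Quality Rate = Good Pieces / Total Pieces * 100
Good pieces = 2075 - 137 = 1938
QR = 1938 / 2075 * 100 = 93.4%

93.4%


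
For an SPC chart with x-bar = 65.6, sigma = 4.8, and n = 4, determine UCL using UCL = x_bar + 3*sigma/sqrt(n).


UCL = 65.6 + 3 * 4.8 / sqrt(4)

72.8


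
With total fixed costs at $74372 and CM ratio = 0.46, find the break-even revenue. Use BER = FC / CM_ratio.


Formula: BER = Fixed Costs / Contribution Margin Ratio
BER = $74372 / 0.46
BER = $161678.26 (to the nearest cent)

$161678.26


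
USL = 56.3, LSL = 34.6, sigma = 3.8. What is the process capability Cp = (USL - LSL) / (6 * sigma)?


Cp = (56.3 - 34.6) / (6 * 3.8)

0.95


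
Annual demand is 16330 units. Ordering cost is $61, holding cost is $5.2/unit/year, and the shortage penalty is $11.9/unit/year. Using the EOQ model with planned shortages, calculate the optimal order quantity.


Formula: EOQ* = sqrt(2DS/H) * sqrt((H+P)/P)
Base EOQ = sqrt(2*16330*61/5.2) = 618.97 units
Correction = sqrt((5.2+11.9)/11.9) = 1.19874
EOQ* = 618.97 * 1.19874 = 742.0 units

742.0 units


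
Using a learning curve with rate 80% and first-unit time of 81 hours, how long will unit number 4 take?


Formula: T_n = T_1 * (learning_rate)^(log2(n)) where learning_rate = rate/100
Doublings = log2(4) = 2
T_n = 81 * 0.8^2
T_n = 81 * 0.64 = 51.8 hours

51.8 hours


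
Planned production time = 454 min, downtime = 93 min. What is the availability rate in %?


Formula: Availability = (Planned Time - Downtime) / Planned Time * 100
Uptime = 454 - 93 = 361 min
Availability = 361 / 454 * 100 = 79.5%

79.5%


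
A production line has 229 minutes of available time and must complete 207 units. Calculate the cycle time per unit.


Formula: CT = Available Time / Number of Units
CT = 229 min / 207 units
CT = 1.11 min/unit

1.11 min/unit


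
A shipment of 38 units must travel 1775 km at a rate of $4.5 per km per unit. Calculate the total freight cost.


TC = dist * cost * units = 1775 * 4.5 * 38 = $303525.00

$303525.00


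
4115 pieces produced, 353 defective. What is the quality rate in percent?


Formula: Quality Rate = Good Pieces / Total Pieces * 100
Good pieces = 4115 - 353 = 3762
QR = 3762 / 4115 * 100 = 91.4%

91.4%


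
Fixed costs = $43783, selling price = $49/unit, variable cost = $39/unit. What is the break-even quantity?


Formula: BEQ = Fixed Costs / (Price - Variable Cost)
Contribution margin = $49 - $39 = $10/unit
BEQ = ceil($43783 / $10/unit) = ceil(4378.3) = 4379 units

4379 units


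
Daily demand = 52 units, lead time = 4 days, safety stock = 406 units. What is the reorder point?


Formula: ROP = (Daily Demand * Lead Time) + Safety Stock
Demand during lead time = 52 * 4 = 208 units
ROP = 208 + 406 = 614 units

614 units


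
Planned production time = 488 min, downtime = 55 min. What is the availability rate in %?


Formula: Availability = (Planned Time - Downtime) / Planned Time * 100
Uptime = 488 - 55 = 433 min
Availability = 433 / 488 * 100 = 88.7%

88.7%


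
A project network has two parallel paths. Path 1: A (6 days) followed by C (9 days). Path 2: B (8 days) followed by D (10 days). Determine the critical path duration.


Path 1 = 6 + 9 = 15 days
Path 2 = 8 + 10 = 18 days
Duration = max(15, 18) = 18 days

18 days


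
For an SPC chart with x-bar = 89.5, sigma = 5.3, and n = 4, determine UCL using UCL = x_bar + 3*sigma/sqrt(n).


UCL = 89.5 + 3 * 5.3 / sqrt(4)

97.45


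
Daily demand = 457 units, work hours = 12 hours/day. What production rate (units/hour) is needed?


Formula: Production Rate = Daily Demand / Available Hours
Rate = 457 units/day / 12 hours/day
Rate = 38.1 units/hour

38.1 units/hour


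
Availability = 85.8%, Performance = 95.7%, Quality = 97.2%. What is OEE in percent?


Formula: OEE = Availability * Performance * Quality / 10000
A * P = 85.8% * 95.7% / 100 = 82.11%
OEE = 82.11% * 97.2% / 100 = 79.8%

79.8%


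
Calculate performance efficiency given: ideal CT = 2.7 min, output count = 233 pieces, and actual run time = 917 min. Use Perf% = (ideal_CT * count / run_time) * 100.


Formula: Performance = (Ideal CT * Total Count) / Run Time * 100
Ideal output time = 2.7 * 233 = 629.1 min
Performance = 629.1 / 917 * 100 = 68.6%

68.6%


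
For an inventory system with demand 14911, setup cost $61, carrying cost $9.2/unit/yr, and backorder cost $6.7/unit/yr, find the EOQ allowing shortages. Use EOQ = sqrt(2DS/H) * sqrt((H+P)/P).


Formula: EOQ* = sqrt(2DS/H) * sqrt((H+P)/P)
Base EOQ = sqrt(2*14911*61/9.2) = 444.67 units
Correction = sqrt((9.2+6.7)/6.7) = 1.5405
EOQ* = 444.67 * 1.5405 = 685.0 units

685.0 units


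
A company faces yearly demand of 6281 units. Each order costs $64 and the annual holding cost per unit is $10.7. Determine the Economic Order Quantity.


Formula: EOQ = sqrt(2 * D * S / H)
Numerator: 2 * 6281 * 64 = 803968
2DS/H = 803968 / 10.7 = 75137.2
EOQ = sqrt(75137.2) = 274.1 units

274.1 units


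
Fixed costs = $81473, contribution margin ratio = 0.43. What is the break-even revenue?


Formula: BER = Fixed Costs / Contribution Margin Ratio
BER = $81473 / 0.43
BER = $189472.09 (to the nearest cent)

$189472.09


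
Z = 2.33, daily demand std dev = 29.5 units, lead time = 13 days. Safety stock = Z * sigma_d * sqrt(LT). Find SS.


Formula: SS = z * sigma_d * sqrt(LT)
sqrt(LT) = sqrt(13) = 3.6056
SS = 2.33 * 29.5 * 3.6056
SS = 247.8 units

247.8 units


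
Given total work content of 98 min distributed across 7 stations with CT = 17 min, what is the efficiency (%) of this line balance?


Formula: Efficiency = Sum of Task Times / (N_stations * CT) * 100
Total station capacity = 7 stations * 17 min = 119 min
Efficiency = 98 / 119 * 100 = 82.4%

82.4%


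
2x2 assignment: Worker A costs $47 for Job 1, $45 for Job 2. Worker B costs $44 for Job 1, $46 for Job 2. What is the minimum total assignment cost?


Option 1: A->1 + B->2 = $47 + $46 = $93
Option 2: A->2 + B->1 = $45 + $44 = $89
Min cost = min($93, $89) = $89

$89


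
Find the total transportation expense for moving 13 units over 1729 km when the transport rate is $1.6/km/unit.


TC = dist * cost * units = 1729 * 1.6 * 13 = $35963.20

$35963.20


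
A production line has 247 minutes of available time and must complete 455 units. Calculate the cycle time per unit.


Formula: CT = Available Time / Number of Units
CT = 247 min / 455 units
CT = 0.54 min/unit

0.54 min/unit
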